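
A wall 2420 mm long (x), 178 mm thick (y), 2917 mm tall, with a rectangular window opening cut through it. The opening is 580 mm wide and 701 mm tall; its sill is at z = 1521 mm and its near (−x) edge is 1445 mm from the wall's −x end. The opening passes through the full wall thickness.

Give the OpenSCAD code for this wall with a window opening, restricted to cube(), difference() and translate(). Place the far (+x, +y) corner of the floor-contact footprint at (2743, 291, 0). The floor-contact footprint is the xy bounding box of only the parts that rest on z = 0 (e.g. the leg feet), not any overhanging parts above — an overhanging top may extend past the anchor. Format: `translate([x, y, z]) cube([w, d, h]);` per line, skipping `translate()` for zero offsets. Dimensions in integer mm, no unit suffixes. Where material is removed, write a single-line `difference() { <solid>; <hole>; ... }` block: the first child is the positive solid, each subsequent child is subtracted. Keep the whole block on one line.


difference() { translate([323, 113, 0]) cube([2420, 178, 2917]); translate([1768, 113, 1521]) cube([580, 178, 701]); }


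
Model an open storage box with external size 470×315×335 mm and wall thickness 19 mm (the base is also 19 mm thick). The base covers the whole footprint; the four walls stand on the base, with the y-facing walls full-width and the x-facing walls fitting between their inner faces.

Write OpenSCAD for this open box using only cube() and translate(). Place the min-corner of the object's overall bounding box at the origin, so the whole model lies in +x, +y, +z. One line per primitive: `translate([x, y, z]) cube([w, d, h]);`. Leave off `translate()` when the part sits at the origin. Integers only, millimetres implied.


cube([470, 315, 19]);
translate([0, 0, 19]) cube([470, 19, 316]);
translate([0, 296, 19]) cube([470, 19, 316]);
translate([0, 19, 19]) cube([19, 277, 316]);
translate([451, 19, 19]) cube([19, 277, 316]);


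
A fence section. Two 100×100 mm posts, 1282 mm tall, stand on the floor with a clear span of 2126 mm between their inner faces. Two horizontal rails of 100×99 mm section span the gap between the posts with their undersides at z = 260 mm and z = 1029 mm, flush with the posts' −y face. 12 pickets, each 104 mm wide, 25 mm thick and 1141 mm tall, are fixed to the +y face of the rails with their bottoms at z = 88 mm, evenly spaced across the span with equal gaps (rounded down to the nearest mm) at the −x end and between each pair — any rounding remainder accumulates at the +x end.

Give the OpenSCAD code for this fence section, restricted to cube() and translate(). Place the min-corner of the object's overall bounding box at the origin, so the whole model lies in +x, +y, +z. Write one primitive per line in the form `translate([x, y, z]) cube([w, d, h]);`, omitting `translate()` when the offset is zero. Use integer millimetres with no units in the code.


cube([100, 100, 1282]);
translate([2226, 0, 0]) cube([100, 100, 1282]);
translate([100, 0, 260]) cube([2126, 100, 99]);
translate([100, 0, 1029]) cube([2126, 100, 99]);
translate([167, 100, 88]) cube([104, 25, 1141]);
translate([338, 100, 88]) cube([104, 25, 1141]);
translate([509, 100, 88]) cube([104, 25, 1141]);
translate([680, 100, 88]) cube([104, 25, 1141]);
translate([851, 100, 88]) cube([104, 25, 1141]);
translate([1022, 100, 88]) cube([104, 25, 1141]);
translate([1193, 100, 88]) cube([104, 25, 1141]);
translate([1364, 100, 88]) cube([104, 25, 1141]);
translate([1535, 100, 88]) cube([104, 25, 1141]);
translate([1706, 100, 88]) cube([104, 25, 1141]);
translate([1877, 100, 88]) cube([104, 25, 1141]);
translate([2048, 100, 88]) cube([104, 25, 1141]);


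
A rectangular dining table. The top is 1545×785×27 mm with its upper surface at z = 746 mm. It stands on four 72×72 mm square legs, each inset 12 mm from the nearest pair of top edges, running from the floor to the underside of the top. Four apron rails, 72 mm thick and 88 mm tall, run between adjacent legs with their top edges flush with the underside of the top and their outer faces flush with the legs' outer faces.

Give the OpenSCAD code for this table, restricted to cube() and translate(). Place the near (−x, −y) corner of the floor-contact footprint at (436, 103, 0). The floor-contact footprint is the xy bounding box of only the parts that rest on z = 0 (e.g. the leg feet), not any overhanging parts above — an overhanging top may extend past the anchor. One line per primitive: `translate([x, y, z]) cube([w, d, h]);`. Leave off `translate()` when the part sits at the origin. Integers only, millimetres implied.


translate([424, 91, 719]) cube([1545, 785, 27]);
translate([436, 103, 0]) cube([72, 72, 719]);
translate([1885, 103, 0]) cube([72, 72, 719]);
translate([436, 792, 0]) cube([72, 72, 719]);
translate([1885, 792, 0]) cube([72, 72, 719]);
translate([508, 103, 631]) cube([1377, 72, 88]);
translate([508, 792, 631]) cube([1377, 72, 88]);
translate([436, 175, 631]) cube([72, 617, 88]);
translate([1885, 175, 631]) cube([72, 617, 88]);


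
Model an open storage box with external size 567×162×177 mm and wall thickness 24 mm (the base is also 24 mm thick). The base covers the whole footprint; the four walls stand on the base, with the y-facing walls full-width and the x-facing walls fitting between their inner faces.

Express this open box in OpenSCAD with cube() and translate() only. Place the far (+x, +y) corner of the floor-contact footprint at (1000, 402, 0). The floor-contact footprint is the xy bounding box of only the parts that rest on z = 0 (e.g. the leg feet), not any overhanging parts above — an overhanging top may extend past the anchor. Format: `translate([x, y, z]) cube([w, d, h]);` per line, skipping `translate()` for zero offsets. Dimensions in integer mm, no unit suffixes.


translate([433, 240, 0]) cube([567, 162, 24]);
translate([433, 240, 24]) cube([567, 24, 153]);
translate([433, 378, 24]) cube([567, 24, 153]);
translate([433, 264, 24]) cube([24, 114, 153]);
translate([976, 264, 24]) cube([24, 114, 153]);


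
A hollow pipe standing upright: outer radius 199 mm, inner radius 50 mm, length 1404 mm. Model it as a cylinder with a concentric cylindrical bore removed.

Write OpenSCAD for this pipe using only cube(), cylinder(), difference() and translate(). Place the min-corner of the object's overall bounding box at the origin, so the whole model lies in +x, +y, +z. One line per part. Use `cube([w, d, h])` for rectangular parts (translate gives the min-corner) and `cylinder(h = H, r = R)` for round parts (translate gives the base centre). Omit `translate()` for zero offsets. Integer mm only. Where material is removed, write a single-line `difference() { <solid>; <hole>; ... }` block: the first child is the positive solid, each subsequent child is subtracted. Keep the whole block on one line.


difference() { translate([199, 199, 0]) cylinder(h = 1404, r = 199); translate([199, 199, 0]) cylinder(h = 1404, r = 50); }


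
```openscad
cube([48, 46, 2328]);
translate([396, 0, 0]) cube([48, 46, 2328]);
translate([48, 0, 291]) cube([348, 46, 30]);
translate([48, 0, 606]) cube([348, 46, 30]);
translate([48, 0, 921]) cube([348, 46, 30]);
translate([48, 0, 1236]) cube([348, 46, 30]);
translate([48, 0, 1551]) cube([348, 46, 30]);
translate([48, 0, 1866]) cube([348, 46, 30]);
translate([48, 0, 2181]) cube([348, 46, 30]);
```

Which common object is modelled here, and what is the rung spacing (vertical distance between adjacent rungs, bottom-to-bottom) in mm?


A ladder. The rung spacing is 315 mm.

Two tall 48×46 posts with 7 short bars between them — a ladder. Adjacent rungs sit at z = 291 and z = 606, so the spacing is 606 − 291 = 315 mm.


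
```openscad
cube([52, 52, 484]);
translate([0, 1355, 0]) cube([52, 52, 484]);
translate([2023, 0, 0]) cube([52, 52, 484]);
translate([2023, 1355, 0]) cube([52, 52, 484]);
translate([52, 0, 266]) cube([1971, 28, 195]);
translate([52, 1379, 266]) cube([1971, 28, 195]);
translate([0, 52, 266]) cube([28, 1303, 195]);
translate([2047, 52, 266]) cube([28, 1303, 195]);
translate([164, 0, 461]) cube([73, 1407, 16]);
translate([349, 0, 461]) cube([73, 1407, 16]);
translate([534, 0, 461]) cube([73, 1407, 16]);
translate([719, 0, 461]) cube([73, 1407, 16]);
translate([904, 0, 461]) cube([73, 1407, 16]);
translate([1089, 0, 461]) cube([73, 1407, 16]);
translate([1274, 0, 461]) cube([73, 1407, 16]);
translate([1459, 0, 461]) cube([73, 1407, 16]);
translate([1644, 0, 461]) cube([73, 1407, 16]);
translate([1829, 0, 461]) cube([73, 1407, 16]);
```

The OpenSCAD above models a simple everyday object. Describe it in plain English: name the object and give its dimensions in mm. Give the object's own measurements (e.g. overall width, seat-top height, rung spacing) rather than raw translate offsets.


A bed frame 2075 mm long (x) by 1407 mm wide (y). Four 52×52 mm corner posts, 484 mm tall, at the corners of the footprint. Four rails of 28 mm thickness and 195 mm height run between adjacent posts with their undersides at z = 266 mm, their outer faces flush with the outside of the frame (the two x-running rails run between the posts' inner faces; the two y-running rails run between the posts' inner faces). 10 slats, each 73 mm wide (x) and 16 mm thick, lie across the top of the two x-running rails, running the full 1407 mm width of the frame in y; along x they sit between the end posts with a 112 mm gap after the −x posts and between neighbouring slats, leaving 121 mm before the +x posts.


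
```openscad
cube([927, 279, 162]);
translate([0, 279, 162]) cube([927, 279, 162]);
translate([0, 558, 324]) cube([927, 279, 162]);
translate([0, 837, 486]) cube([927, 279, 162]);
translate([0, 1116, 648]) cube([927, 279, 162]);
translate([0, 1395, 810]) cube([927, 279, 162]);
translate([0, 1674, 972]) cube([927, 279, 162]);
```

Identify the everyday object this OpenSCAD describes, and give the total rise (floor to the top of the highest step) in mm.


A staircase. The total rise is 1134 mm.

7 identical blocks, each offset up and back from the previous — a staircase. Each step is 162 mm tall and there are 7 of them, so the total rise is 7 × 162 = 1134 mm.


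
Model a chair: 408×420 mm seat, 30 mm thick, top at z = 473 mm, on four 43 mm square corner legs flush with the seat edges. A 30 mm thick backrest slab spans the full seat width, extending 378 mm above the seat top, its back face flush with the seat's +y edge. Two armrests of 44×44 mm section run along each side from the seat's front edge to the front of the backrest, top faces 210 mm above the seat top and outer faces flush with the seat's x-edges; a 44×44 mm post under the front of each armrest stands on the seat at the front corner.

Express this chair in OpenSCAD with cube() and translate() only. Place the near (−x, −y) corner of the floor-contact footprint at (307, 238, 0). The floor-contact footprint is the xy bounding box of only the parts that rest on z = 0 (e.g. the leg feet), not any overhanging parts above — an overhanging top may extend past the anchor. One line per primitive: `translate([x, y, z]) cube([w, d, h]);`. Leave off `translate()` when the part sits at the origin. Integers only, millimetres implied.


// leg_h = 473 - 30 = 443
// arm post h = 210 - 44 = 166
translate([307, 238, 443]) cube([408, 420, 30]);
translate([307, 238, 0]) cube([43, 43, 443]);
translate([672, 238, 0]) cube([43, 43, 443]);
translate([307, 615, 0]) cube([43, 43, 443]);
translate([672, 615, 0]) cube([43, 43, 443]);
translate([307, 628, 473]) cube([408, 30, 378]);
translate([307, 238, 639]) cube([44, 390, 44]);
translate([671, 238, 639]) cube([44, 390, 44]);
translate([307, 238, 473]) cube([44, 44, 166]);
translate([671, 238, 473]) cube([44, 44, 166]);


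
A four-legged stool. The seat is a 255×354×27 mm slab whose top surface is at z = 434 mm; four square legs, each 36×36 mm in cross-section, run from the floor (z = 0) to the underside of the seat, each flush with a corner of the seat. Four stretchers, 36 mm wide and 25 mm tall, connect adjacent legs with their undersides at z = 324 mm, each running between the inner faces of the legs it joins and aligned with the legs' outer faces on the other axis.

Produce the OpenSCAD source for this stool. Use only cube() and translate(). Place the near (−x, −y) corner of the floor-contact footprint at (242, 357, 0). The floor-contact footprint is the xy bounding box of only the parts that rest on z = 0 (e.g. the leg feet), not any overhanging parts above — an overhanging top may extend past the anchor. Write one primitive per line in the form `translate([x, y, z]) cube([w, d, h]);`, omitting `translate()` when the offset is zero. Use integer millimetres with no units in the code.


translate([242, 357, 407]) cube([255, 354, 27]);
translate([242, 357, 0]) cube([36, 36, 407]);
translate([461, 357, 0]) cube([36, 36, 407]);
translate([242, 675, 0]) cube([36, 36, 407]);
translate([461, 675, 0]) cube([36, 36, 407]);
translate([278, 357, 324]) cube([183, 36, 25]);
translate([278, 675, 324]) cube([183, 36, 25]);
translate([242, 393, 324]) cube([36, 282, 25]);
translate([461, 393, 324]) cube([36, 282, 25]);


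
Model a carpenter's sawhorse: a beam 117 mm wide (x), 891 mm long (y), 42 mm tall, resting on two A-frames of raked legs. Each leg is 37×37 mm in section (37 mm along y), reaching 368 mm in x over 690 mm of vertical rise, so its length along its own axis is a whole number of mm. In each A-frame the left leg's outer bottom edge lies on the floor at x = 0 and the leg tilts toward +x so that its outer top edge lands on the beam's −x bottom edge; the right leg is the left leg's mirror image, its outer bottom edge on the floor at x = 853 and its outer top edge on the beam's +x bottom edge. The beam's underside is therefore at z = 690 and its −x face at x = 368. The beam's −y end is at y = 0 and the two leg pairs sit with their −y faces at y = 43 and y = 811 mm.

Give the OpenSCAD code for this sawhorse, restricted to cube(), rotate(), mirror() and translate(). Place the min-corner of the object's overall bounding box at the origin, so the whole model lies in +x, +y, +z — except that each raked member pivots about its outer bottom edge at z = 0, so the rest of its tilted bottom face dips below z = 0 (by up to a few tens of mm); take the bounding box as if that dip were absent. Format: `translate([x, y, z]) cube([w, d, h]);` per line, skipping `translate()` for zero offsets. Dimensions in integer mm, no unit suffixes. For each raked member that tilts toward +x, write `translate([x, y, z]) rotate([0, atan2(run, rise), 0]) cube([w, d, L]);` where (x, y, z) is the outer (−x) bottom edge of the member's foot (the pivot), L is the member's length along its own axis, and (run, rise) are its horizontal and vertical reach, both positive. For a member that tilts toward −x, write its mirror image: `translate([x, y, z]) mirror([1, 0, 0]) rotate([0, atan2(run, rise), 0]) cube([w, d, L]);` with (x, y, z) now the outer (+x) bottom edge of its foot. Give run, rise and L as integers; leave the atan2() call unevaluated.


translate([368, 0, 690]) cube([117, 891, 42]);
translate([0, 43, 0]) rotate([0, atan2(368, 690), 0]) cube([37, 37, 782]);
translate([853, 43, 0]) mirror([1, 0, 0]) rotate([0, atan2(368, 690), 0]) cube([37, 37, 782]);
translate([0, 811, 0]) rotate([0, atan2(368, 690), 0]) cube([37, 37, 782]);
translate([853, 811, 0]) mirror([1, 0, 0]) rotate([0, atan2(368, 690), 0]) cube([37, 37, 782]);


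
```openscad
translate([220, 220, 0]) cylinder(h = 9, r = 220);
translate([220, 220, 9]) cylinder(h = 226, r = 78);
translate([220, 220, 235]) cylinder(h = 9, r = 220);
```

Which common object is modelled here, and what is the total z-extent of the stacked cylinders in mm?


A spool. The overall height is 244 mm.

Three coaxial cylinders, large–small–large — a spool. Two 9 mm flanges and a 226 mm core give 9 + 226 + 9 = 244 mm.


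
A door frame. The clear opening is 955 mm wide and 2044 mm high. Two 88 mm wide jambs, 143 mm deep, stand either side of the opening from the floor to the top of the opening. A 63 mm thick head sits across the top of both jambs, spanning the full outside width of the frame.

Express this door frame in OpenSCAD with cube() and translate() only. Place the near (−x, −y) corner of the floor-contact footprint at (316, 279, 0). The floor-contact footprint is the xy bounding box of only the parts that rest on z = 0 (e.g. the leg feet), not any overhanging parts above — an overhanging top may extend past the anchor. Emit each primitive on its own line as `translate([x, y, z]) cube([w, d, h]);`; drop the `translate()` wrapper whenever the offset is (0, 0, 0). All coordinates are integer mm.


translate([316, 279, 0]) cube([88, 143, 2044]);
translate([1359, 279, 0]) cube([88, 143, 2044]);
translate([316, 279, 2044]) cube([1131, 143, 63]);


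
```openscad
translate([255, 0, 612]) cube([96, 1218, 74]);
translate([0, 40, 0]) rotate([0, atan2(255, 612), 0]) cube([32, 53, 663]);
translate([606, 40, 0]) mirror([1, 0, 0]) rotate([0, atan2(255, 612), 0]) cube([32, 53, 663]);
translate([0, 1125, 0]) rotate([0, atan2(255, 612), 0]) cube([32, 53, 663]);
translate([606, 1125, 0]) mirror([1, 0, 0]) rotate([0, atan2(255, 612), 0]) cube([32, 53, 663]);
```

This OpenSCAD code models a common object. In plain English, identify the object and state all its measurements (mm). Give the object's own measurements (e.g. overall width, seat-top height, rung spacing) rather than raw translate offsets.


A sawhorse. A 96×1218×74 mm beam (x, y, z) sits on two A-frame leg pairs. Each pair is two raked legs of 32×53 mm section (53 mm along y) splaying symmetrically in x. Each leg rises 612 mm vertically over 255 mm of horizontal reach and is 663 mm long along its own axis. Every leg's outer bottom edge rests on the floor and its outer top edge meets a bottom edge of the beam — the left legs (tilting toward +x) meet the beam's −x bottom edge, the right legs (their mirror images, tilting toward −x) meet its +x bottom edge — so the leg tops tuck under the beam, the beam's underside is 612 mm above the floor, and the feet are 606 mm apart outside-to-outside with the beam centred between them. The two leg pairs are set in 40 mm from either end of the beam.


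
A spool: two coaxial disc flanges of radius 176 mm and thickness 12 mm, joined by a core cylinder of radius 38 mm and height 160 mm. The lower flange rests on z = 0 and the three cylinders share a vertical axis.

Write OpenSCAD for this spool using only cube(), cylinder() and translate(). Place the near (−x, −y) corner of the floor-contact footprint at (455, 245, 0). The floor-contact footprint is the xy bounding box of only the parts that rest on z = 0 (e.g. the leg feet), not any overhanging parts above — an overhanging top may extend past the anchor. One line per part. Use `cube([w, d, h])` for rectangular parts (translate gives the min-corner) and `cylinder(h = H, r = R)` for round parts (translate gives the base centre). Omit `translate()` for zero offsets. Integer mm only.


translate([631, 421, 0]) cylinder(h = 12, r = 176);
translate([631, 421, 12]) cylinder(h = 160, r = 38);
translate([631, 421, 172]) cylinder(h = 12, r = 176);


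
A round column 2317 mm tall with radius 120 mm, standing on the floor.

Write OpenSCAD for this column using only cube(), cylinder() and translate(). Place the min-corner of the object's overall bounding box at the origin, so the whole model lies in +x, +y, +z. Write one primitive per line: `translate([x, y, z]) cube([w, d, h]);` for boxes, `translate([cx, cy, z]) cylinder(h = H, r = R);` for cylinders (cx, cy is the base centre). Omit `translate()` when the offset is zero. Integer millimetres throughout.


translate([120, 120, 0]) cylinder(h = 2317, r = 120);


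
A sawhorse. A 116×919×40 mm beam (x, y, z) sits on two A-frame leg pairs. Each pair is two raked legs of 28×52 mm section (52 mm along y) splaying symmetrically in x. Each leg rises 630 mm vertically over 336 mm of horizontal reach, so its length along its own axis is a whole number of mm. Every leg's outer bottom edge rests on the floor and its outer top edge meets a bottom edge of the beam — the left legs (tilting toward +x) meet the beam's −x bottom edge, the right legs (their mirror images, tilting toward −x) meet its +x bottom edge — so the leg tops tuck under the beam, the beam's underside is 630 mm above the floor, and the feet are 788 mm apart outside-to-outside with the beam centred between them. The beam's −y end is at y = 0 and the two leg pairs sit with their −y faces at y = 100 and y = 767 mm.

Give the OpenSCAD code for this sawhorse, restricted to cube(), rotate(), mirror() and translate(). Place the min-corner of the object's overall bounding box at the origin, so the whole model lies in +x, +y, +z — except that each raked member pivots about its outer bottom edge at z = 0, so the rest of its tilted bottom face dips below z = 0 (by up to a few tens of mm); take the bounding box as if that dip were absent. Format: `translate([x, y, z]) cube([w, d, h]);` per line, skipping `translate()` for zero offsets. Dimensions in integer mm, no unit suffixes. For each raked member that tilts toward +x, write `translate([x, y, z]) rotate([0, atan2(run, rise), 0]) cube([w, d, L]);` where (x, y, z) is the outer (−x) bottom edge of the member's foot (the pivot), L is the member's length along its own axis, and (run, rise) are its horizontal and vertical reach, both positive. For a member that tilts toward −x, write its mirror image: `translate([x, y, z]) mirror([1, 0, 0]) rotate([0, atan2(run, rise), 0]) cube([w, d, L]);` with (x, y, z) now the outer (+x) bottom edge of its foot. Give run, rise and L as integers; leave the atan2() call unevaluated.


// leg length = √(336² + 630²) = 714
// right-leg outer foot x = 2·336 + 116 = 788
// beam min-corner = (336, 0, 630)
translate([336, 0, 630]) cube([116, 919, 40]);
translate([0, 100, 0]) rotate([0, atan2(336, 630), 0]) cube([28, 52, 714]);
translate([788, 100, 0]) mirror([1, 0, 0]) rotate([0, atan2(336, 630), 0]) cube([28, 52, 714]);
translate([0, 767, 0]) rotate([0, atan2(336, 630), 0]) cube([28, 52, 714]);
translate([788, 767, 0]) mirror([1, 0, 0]) rotate([0, atan2(336, 630), 0]) cube([28, 52, 714]);


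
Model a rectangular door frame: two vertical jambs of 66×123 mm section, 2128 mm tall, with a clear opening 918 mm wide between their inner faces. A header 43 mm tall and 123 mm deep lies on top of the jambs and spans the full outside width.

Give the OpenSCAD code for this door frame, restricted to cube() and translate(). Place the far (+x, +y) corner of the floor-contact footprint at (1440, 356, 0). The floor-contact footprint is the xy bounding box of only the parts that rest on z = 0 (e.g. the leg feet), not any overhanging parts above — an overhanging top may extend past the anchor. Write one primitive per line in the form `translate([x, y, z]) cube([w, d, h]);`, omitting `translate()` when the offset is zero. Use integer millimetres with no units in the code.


translate([390, 233, 0]) cube([66, 123, 2128]);
translate([1374, 233, 0]) cube([66, 123, 2128]);
translate([390, 233, 2128]) cube([1050, 123, 43]);


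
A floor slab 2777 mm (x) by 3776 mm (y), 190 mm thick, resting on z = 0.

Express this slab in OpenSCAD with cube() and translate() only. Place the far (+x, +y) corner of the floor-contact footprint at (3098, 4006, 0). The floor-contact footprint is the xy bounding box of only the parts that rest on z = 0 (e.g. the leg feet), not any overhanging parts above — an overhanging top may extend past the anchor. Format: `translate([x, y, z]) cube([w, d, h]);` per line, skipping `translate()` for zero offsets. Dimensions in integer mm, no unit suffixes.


translate([321, 230, 0]) cube([2777, 3776, 190]);


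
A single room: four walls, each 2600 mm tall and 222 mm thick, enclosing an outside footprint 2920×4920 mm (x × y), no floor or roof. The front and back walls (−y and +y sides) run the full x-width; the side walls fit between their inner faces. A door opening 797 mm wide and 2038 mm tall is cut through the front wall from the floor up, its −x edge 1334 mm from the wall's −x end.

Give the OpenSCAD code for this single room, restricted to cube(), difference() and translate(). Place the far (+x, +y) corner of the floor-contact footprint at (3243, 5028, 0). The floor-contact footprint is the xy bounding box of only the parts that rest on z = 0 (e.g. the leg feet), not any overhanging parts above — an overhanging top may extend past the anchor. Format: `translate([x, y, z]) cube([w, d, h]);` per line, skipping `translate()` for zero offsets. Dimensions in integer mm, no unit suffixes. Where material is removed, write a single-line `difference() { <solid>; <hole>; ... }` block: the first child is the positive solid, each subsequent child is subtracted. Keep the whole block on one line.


difference() { translate([323, 108, 0]) cube([2920, 222, 2600]); translate([1657, 108, 0]) cube([797, 222, 2038]); }
translate([323, 4806, 0]) cube([2920, 222, 2600]);
translate([323, 330, 0]) cube([222, 4476, 2600]);
translate([3021, 330, 0]) cube([222, 4476, 2600]);


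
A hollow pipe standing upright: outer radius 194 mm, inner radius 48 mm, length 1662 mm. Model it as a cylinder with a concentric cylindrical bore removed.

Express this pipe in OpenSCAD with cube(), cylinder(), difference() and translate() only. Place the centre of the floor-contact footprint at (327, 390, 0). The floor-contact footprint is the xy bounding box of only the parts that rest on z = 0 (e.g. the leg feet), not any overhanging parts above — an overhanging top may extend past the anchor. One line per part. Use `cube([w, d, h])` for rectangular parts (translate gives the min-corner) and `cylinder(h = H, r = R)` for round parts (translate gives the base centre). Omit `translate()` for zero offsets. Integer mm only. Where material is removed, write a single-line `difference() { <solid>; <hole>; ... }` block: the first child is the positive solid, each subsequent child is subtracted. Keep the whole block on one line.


difference() { translate([327, 390, 0]) cylinder(h = 1662, r = 194); translate([327, 390, 0]) cylinder(h = 1662, r = 48); }


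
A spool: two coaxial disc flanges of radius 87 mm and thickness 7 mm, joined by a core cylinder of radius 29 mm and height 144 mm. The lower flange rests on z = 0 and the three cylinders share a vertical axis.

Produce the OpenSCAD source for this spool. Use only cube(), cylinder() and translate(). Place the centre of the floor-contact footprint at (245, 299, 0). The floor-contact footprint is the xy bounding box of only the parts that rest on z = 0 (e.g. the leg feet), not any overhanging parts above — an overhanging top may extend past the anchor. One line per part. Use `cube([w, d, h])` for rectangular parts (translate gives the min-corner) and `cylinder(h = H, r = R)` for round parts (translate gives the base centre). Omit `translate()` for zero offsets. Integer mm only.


translate([245, 299, 0]) cylinder(h = 7, r = 87);
translate([245, 299, 7]) cylinder(h = 144, r = 29);
translate([245, 299, 151]) cylinder(h = 7, r = 87);


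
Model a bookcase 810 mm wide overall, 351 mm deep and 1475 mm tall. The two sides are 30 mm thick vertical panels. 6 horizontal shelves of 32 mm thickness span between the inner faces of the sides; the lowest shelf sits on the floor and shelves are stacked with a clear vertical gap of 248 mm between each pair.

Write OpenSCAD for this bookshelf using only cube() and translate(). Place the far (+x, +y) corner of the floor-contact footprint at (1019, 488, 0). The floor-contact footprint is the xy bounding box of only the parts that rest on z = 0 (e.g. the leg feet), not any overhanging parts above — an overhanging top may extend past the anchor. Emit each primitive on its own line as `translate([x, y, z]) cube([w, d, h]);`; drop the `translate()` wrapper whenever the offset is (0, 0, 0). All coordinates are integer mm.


translate([209, 137, 0]) cube([30, 351, 1475]);
translate([989, 137, 0]) cube([30, 351, 1475]);
translate([239, 137, 0]) cube([750, 351, 32]);
translate([239, 137, 280]) cube([750, 351, 32]);
translate([239, 137, 560]) cube([750, 351, 32]);
translate([239, 137, 840]) cube([750, 351, 32]);
translate([239, 137, 1120]) cube([750, 351, 32]);
translate([239, 137, 1400]) cube([750, 351, 32]);


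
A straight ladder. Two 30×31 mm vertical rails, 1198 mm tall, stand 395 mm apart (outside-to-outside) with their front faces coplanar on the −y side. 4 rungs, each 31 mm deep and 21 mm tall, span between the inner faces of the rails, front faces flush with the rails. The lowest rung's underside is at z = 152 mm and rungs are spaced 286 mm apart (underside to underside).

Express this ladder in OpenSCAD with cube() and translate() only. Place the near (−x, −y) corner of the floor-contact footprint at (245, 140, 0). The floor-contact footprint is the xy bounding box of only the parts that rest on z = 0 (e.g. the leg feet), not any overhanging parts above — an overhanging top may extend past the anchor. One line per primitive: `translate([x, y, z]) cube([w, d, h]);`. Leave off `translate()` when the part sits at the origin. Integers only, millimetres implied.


translate([245, 140, 0]) cube([30, 31, 1198]);
translate([610, 140, 0]) cube([30, 31, 1198]);
translate([275, 140, 152]) cube([335, 31, 21]);
translate([275, 140, 438]) cube([335, 31, 21]);
translate([275, 140, 724]) cube([335, 31, 21]);
translate([275, 140, 1010]) cube([335, 31, 21]);


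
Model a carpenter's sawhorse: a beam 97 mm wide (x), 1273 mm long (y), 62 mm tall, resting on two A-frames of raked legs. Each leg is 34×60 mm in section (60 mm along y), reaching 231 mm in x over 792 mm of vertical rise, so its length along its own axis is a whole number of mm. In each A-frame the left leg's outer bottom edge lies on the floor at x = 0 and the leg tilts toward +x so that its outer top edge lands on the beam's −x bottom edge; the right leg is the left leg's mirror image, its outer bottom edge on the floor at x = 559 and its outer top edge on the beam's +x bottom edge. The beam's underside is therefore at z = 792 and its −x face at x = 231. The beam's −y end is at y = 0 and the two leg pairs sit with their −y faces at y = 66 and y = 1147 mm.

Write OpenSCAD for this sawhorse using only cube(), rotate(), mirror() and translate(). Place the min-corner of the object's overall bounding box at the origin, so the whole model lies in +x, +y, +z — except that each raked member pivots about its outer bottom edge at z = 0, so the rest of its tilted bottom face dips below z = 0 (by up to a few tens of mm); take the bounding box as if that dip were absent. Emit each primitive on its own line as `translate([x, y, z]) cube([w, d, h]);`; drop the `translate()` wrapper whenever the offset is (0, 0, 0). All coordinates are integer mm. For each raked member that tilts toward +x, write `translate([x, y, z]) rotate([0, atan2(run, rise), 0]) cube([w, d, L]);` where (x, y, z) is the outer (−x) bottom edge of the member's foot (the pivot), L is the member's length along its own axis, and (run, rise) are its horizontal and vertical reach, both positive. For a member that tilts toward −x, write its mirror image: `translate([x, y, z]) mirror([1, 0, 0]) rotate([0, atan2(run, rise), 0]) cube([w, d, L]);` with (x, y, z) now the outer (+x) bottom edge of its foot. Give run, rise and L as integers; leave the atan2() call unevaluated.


// leg length = √(231² + 792²) = 825
// right-leg outer foot x = 2·231 + 97 = 559
// beam min-corner = (231, 0, 792)
translate([231, 0, 792]) cube([97, 1273, 62]);
translate([0, 66, 0]) rotate([0, atan2(231, 792), 0]) cube([34, 60, 825]);
translate([559, 66, 0]) mirror([1, 0, 0]) rotate([0, atan2(231, 792), 0]) cube([34, 60, 825]);
translate([0, 1147, 0]) rotate([0, atan2(231, 792), 0]) cube([34, 60, 825]);
translate([559, 1147, 0]) mirror([1, 0, 0]) rotate([0, atan2(231, 792), 0]) cube([34, 60, 825]);


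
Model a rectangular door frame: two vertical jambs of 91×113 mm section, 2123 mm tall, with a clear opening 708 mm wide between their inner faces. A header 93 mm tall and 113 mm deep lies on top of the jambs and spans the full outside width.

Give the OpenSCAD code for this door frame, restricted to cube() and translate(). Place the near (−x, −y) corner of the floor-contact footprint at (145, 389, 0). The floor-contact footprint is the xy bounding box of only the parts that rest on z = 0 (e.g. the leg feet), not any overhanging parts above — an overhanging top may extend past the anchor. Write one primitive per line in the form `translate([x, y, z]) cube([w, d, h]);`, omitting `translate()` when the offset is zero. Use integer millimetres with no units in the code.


translate([145, 389, 0]) cube([91, 113, 2123]);
translate([944, 389, 0]) cube([91, 113, 2123]);
translate([145, 389, 2123]) cube([890, 113, 93]);


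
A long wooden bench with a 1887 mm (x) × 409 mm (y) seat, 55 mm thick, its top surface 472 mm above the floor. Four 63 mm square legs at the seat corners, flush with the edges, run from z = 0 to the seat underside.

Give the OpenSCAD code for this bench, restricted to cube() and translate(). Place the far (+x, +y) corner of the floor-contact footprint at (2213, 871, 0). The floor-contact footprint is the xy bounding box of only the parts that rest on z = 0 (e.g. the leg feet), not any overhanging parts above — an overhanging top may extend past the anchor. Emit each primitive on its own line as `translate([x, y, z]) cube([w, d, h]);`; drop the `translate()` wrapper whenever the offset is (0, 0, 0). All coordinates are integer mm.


translate([326, 462, 417]) cube([1887, 409, 55]);
translate([326, 462, 0]) cube([63, 63, 417]);
translate([326, 808, 0]) cube([63, 63, 417]);
translate([2150, 462, 0]) cube([63, 63, 417]);
translate([2150, 808, 0]) cube([63, 63, 417]);


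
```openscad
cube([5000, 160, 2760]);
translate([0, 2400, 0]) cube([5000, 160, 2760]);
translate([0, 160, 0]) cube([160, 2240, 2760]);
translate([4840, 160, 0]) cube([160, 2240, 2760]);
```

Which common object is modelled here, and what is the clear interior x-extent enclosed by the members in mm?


A house (or room) frame. The interior width is 4680 mm.

Four 2760 mm walls enclosing a rectangle with no floor or roof — a room or house frame. Outside width is 5000 mm and wall thickness is 160 mm, so the interior width is 5000 − 2 × 160 = 4680 mm.


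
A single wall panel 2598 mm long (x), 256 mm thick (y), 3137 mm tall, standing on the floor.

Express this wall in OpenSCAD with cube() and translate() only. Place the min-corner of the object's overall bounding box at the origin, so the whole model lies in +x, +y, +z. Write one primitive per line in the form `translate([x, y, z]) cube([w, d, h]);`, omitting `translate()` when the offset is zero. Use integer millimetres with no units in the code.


cube([2598, 256, 3137]);


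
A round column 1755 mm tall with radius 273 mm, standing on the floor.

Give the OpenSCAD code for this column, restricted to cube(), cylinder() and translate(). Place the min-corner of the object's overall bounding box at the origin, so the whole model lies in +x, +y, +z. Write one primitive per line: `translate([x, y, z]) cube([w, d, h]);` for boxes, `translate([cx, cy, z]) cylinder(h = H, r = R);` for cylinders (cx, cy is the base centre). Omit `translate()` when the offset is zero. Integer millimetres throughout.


translate([273, 273, 0]) cylinder(h = 1755, r = 273);


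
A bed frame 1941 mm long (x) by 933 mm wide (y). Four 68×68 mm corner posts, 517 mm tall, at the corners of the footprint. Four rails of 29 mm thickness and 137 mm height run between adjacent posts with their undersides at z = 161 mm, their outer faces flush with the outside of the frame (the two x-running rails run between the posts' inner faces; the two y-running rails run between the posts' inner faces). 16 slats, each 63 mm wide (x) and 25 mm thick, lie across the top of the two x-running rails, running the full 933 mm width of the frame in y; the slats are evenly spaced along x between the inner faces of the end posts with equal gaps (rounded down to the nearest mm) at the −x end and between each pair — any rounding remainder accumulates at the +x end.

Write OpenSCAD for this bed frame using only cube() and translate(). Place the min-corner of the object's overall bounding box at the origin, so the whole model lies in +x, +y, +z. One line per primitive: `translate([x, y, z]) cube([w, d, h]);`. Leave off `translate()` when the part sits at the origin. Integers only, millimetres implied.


cube([68, 68, 517]);
translate([0, 865, 0]) cube([68, 68, 517]);
translate([1873, 0, 0]) cube([68, 68, 517]);
translate([1873, 865, 0]) cube([68, 68, 517]);
translate([68, 0, 161]) cube([1805, 29, 137]);
translate([68, 904, 161]) cube([1805, 29, 137]);
translate([0, 68, 161]) cube([29, 797, 137]);
translate([1912, 68, 161]) cube([29, 797, 137]);
translate([114, 0, 298]) cube([63, 933, 25]);
translate([223, 0, 298]) cube([63, 933, 25]);
translate([332, 0, 298]) cube([63, 933, 25]);
translate([441, 0, 298]) cube([63, 933, 25]);
translate([550, 0, 298]) cube([63, 933, 25]);
translate([659, 0, 298]) cube([63, 933, 25]);
translate([768, 0, 298]) cube([63, 933, 25]);
translate([877, 0, 298]) cube([63, 933, 25]);
translate([986, 0, 298]) cube([63, 933, 25]);
translate([1095, 0, 298]) cube([63, 933, 25]);
translate([1204, 0, 298]) cube([63, 933, 25]);
translate([1313, 0, 298]) cube([63, 933, 25]);
translate([1422, 0, 298]) cube([63, 933, 25]);
translate([1531, 0, 298]) cube([63, 933, 25]);
translate([1640, 0, 298]) cube([63, 933, 25]);
translate([1749, 0, 298]) cube([63, 933, 25]);


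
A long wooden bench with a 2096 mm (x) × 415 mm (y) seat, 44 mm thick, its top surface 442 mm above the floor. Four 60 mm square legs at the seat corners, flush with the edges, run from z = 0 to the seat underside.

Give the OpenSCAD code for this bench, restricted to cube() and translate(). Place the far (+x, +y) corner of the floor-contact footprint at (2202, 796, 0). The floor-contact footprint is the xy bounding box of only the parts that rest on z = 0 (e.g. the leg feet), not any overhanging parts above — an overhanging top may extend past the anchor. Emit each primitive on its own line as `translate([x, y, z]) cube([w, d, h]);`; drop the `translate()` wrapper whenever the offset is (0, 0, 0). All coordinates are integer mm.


// leg_h = 442 − 44 = 398
translate([106, 381, 398]) cube([2096, 415, 44]);
translate([106, 381, 0]) cube([60, 60, 398]);
translate([106, 736, 0]) cube([60, 60, 398]);
translate([2142, 381, 0]) cube([60, 60, 398]);
translate([2142, 736, 0]) cube([60, 60, 398]);


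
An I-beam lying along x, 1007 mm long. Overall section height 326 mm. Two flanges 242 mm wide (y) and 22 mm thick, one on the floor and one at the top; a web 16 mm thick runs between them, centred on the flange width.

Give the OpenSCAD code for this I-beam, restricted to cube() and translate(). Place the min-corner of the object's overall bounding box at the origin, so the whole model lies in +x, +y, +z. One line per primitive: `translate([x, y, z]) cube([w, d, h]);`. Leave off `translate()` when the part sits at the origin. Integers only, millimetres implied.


cube([1007, 242, 22]);
translate([0, 113, 22]) cube([1007, 16, 282]);
translate([0, 0, 304]) cube([1007, 242, 22]);


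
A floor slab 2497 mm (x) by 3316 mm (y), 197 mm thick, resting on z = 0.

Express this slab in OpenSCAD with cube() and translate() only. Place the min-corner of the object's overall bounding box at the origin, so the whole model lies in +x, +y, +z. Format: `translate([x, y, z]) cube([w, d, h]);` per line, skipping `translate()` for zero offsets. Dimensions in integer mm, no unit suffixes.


cube([2497, 3316, 197]);


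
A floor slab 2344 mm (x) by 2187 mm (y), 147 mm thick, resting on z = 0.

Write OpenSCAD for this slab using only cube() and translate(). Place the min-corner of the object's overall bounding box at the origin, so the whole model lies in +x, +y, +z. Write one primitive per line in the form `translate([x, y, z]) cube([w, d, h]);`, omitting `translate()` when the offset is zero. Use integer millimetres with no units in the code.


cube([2344, 2187, 147]);
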